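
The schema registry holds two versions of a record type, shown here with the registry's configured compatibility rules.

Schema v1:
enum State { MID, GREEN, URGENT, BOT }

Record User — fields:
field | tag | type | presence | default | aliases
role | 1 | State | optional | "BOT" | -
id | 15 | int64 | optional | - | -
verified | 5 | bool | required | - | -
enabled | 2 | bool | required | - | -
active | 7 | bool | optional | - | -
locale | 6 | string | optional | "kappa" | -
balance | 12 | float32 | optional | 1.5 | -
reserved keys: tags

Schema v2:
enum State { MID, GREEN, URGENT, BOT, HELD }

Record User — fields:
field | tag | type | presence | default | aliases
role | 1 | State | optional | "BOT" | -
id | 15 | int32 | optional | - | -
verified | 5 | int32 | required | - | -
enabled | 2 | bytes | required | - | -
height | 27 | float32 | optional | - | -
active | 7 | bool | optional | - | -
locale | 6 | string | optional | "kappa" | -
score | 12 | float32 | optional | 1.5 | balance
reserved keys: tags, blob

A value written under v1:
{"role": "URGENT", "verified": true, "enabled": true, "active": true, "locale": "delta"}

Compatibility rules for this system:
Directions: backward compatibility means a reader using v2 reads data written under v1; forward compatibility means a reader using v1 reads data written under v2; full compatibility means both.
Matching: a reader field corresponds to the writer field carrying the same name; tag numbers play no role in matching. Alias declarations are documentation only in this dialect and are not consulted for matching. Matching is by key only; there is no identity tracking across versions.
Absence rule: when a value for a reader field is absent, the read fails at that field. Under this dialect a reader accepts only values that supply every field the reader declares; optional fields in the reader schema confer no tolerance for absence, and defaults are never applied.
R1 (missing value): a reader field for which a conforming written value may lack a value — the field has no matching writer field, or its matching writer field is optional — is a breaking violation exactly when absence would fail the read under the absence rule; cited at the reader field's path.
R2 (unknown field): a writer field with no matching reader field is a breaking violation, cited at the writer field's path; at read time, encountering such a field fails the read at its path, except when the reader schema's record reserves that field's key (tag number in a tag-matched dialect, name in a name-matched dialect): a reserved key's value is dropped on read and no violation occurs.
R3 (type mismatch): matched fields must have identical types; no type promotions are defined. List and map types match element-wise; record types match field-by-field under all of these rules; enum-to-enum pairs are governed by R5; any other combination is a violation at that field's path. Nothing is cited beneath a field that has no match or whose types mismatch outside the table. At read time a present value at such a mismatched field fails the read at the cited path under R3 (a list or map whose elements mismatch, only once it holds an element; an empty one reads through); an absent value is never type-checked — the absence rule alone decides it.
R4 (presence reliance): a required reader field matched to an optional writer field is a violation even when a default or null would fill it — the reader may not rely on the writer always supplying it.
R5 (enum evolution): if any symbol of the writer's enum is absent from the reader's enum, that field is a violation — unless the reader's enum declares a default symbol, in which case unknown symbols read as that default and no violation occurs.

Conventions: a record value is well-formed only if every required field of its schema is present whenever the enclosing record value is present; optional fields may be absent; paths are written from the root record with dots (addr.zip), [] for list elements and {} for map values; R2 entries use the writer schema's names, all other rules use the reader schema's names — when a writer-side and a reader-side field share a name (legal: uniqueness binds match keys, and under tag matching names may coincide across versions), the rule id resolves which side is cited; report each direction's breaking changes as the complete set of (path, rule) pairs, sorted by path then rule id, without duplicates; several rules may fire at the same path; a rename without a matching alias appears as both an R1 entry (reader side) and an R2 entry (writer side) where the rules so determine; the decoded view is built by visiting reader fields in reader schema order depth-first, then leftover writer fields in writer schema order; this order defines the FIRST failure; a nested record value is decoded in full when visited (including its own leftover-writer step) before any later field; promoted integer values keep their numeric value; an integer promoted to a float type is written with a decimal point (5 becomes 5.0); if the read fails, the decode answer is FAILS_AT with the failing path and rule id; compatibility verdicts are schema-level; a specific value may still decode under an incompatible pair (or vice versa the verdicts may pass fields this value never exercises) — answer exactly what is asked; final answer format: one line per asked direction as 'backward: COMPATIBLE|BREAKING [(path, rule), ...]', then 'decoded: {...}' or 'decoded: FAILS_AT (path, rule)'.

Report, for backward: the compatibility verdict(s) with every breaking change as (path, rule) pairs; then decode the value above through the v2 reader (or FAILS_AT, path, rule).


arrows below run writer -> reader for User
backward on User — v2 reading data written by v1:
  role <- role (State -> State, writer optional)
  id <- id (int64 -> int32, writer optional)
  verified <- verified (bool -> int32, writer required)
  enabled <- enabled (bool -> bytes, writer required)
  no writer field matches reader height
  active <- active (bool -> bool, writer optional)
  locale <- locale (string -> string, writer optional)
  no writer field matches reader score
  writer field balance has no reader counterpart
  R1 fires at active
  R2 fires at balance
  R3 fires at enabled
  R1 fires at height
  R1 fires at id
  R3 fires at id
  R1 fires at locale
  R1 fires at role
  R1 fires at score
  R3 fires at verified
  backward on User therefore BREAKING (10)
decode walk for User under reader schema v2:
  role := "URGENT"
  read fails at id under R1 (no fill)
  => FAILS_AT (id, R1)
checking off the User differences that do not matter here:
  enum State (field role in record User): symbol HELD added -> matters only for User's forward compatibility — outside the asked direction

backward: BREAKING [(active, R1), (balance, R2), (enabled, R3), (height, R1), (id, R1), (id, R3), (locale, R1), (role, R1), (score, R1), (verified, R3)]; decoded: FAILS_AT (id, R1)


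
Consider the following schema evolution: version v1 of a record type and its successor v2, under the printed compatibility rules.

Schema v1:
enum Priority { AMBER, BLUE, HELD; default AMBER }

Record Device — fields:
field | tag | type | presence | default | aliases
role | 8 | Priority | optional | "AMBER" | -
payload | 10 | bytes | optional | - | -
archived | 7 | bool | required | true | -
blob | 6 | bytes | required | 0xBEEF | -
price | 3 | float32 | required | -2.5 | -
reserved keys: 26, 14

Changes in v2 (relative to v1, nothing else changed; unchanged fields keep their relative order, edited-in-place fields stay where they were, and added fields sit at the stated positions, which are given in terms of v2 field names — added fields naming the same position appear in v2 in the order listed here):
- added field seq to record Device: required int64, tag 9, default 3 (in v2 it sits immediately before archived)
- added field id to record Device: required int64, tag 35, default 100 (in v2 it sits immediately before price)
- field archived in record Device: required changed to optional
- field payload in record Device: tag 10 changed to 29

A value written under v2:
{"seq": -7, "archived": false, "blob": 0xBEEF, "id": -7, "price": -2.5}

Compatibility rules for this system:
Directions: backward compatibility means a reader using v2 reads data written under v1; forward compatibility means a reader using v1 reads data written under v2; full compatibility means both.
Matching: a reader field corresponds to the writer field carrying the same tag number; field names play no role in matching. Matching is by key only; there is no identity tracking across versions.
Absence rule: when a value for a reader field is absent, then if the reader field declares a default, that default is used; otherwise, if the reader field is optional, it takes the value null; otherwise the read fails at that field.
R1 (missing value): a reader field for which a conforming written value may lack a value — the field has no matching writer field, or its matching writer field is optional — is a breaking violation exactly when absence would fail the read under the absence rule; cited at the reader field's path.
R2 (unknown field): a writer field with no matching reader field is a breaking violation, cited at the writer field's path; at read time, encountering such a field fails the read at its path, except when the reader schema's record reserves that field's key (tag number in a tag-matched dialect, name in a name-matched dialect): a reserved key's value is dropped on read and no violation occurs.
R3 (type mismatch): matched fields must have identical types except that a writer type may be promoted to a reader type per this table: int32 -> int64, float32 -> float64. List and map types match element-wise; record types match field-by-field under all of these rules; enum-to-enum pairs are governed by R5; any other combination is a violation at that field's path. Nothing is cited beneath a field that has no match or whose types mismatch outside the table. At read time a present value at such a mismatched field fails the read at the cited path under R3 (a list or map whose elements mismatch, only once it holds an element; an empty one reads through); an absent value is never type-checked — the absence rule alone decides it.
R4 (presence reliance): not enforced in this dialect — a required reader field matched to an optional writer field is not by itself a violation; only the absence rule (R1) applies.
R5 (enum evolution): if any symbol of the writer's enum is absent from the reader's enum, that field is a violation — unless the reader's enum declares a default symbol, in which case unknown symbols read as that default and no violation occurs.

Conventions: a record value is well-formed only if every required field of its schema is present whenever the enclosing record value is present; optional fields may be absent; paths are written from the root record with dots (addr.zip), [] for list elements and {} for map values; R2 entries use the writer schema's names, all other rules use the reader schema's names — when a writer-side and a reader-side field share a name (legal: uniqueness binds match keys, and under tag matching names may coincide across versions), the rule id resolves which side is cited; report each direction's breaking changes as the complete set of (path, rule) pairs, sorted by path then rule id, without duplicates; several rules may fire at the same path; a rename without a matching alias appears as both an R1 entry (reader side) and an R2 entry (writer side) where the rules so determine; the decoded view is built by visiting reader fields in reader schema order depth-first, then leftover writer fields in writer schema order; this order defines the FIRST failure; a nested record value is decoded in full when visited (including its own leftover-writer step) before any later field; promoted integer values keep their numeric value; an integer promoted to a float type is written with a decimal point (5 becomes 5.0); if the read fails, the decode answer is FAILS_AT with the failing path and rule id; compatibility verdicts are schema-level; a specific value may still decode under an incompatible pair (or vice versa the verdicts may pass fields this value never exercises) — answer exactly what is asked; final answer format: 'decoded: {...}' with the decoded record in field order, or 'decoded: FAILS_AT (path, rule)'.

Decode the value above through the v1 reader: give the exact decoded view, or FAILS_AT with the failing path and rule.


arrows below run writer -> reader for Device
decoding the Device value with the v1 reader:
  role := "AMBER" (no value, default fills)
  payload := null (not supplied -> null)
  archived := false
  blob := 0xBEEF
  price := -2.5
  read fails at seq under R2 (unknown field)
  => FAILS_AT (seq, R2)
remaining Device differences; none change what is asked:
  added field id to record Device: required int64, tag 35, default 100 (in v2 it sits immediately before price) -> changes Device's schema-level verdicts only — the decode of this value is the same
  field archived in record Device: required changed to optional -> fires no rule on Device under this dialect and leaves the result unchanged
  field payload in record Device: tag 10 changed to 29 -> changes Device's schema-level verdicts only — the decode of this value is the same

decoded: FAILS_AT (seq, R2)


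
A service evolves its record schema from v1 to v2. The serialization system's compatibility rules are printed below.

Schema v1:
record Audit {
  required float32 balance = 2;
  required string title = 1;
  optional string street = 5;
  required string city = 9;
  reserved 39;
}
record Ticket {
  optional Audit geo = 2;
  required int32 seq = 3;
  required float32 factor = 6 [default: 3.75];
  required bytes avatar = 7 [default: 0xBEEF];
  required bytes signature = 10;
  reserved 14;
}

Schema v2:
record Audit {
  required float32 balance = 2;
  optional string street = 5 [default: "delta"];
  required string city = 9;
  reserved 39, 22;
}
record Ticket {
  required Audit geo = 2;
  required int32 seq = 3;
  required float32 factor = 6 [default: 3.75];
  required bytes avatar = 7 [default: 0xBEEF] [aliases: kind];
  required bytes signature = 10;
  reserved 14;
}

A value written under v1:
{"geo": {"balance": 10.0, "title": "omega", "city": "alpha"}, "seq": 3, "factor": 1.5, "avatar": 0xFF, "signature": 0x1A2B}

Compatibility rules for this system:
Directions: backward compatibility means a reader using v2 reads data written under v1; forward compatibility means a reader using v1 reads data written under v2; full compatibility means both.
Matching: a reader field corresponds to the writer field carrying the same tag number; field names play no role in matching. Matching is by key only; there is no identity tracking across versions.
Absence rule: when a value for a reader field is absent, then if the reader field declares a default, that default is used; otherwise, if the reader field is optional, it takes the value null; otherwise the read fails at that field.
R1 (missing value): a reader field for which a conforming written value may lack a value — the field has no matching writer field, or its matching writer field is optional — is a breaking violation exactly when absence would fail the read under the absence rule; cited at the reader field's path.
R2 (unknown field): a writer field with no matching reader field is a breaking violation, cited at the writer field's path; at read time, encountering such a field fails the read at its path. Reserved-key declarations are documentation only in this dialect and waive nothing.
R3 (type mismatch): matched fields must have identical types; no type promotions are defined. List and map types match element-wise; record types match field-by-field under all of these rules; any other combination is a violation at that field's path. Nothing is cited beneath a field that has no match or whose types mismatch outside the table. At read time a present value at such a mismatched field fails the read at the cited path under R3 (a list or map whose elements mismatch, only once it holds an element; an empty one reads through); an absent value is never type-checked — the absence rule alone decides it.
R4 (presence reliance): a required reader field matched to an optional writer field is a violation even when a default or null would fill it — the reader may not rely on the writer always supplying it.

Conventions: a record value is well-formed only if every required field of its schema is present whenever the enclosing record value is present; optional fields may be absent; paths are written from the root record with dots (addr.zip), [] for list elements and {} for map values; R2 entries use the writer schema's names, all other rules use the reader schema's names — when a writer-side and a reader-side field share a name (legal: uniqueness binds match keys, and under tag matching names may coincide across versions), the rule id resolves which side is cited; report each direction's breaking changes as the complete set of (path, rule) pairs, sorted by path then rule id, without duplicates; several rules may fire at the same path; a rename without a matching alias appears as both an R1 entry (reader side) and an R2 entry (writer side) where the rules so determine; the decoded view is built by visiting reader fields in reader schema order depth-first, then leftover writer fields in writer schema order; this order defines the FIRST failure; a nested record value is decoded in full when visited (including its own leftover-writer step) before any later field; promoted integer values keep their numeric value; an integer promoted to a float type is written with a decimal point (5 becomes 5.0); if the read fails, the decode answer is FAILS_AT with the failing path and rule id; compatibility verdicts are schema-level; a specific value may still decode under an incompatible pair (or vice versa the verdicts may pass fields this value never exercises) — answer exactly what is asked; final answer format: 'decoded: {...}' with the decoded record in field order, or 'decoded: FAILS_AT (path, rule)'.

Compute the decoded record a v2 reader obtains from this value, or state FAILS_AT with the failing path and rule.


the writer's type comes first in each Ticket pair
decoding the Ticket value with the v2 reader:
  geo.balance := 10.0
  geo.street := "delta" (no value, default fills)
  geo.city := "alpha"
  read fails at geo.title under R2 (unknown field)
  => FAILS_AT (geo.title, R2)
ruling out the remaining Ticket differences:
  field street in record Audit: default set to "delta" -> inert under this dialect — no rule fires on Ticket and the result does not move

decoded: FAILS_AT (geo.title, R2)


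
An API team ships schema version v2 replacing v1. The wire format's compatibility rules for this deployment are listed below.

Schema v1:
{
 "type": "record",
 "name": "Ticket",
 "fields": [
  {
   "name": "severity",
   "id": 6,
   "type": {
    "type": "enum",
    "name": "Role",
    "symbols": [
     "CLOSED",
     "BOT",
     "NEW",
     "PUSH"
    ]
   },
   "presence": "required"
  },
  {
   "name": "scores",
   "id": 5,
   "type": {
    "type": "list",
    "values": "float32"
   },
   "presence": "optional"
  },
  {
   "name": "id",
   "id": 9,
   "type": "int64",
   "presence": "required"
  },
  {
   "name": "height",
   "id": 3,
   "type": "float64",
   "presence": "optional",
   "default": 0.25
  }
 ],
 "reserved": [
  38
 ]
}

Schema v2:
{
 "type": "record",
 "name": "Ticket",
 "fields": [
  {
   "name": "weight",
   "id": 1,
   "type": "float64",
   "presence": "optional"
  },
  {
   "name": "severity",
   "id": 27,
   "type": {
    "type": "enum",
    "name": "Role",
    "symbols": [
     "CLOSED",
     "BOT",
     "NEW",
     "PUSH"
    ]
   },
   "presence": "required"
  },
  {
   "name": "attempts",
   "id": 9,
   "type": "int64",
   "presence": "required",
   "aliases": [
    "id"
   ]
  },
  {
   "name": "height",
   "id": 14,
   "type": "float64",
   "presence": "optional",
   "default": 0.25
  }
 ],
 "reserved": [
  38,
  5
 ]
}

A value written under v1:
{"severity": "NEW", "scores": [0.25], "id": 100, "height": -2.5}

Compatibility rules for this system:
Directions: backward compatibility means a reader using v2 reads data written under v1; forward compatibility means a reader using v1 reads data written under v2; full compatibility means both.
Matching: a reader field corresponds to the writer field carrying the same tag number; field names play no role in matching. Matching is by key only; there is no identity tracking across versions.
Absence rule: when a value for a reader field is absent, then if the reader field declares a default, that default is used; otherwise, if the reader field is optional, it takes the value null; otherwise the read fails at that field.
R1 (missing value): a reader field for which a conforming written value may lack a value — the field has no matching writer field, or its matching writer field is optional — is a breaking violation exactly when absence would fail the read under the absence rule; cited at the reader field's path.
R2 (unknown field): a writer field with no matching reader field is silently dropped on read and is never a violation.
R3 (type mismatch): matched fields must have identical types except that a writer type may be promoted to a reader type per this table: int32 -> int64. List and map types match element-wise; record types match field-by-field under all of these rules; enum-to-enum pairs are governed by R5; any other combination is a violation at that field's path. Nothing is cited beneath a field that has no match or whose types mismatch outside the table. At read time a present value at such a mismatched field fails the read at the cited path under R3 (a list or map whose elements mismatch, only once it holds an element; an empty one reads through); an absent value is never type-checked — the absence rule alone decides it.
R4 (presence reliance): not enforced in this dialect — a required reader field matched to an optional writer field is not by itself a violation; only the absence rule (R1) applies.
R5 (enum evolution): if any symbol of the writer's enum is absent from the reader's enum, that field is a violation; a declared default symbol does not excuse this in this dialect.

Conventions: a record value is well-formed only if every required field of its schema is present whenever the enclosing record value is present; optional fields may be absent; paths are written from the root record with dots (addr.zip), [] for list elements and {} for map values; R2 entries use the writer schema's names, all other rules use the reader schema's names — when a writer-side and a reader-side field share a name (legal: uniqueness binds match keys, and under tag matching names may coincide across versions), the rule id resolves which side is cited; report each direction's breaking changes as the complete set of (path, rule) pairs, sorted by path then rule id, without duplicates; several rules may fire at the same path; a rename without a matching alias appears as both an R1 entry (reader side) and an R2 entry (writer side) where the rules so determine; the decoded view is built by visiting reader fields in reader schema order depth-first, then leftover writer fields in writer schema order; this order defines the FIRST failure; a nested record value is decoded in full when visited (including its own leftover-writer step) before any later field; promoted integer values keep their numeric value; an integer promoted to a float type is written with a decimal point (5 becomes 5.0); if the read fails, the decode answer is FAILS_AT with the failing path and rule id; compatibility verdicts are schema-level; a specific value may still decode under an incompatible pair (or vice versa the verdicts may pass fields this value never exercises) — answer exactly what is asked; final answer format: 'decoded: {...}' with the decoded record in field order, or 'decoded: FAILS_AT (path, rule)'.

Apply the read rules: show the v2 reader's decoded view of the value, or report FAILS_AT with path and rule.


each type pair in Ticket: writer, then reader
migrating the Ticket value to v2:
  weight := null (not supplied -> null)
  read fails at severity under R1 (no fill)
  => FAILS_AT (severity, R1)
the rest of the Ticket diff is inert for this question:
  added field weight to record Ticket: optional float64, tag 1 (in v2 it sits immediately before severity) -> no rule fires on it and the decoded Ticket view is identical with or without it
  field height in record Ticket: tag 3 changed to 14 -> no rule fires on it and the decoded Ticket view is identical with or without it
  renamed field id to attempts in record Ticket (alias id declared on the renamed field) -> no rule fires on it and the decoded Ticket view is identical with or without it
  removed field scores from record Ticket (its key 5 joins the reserved list) -> no rule fires on it and the decoded Ticket view is identical with or without it

decoded: FAILS_AT (severity, R1)


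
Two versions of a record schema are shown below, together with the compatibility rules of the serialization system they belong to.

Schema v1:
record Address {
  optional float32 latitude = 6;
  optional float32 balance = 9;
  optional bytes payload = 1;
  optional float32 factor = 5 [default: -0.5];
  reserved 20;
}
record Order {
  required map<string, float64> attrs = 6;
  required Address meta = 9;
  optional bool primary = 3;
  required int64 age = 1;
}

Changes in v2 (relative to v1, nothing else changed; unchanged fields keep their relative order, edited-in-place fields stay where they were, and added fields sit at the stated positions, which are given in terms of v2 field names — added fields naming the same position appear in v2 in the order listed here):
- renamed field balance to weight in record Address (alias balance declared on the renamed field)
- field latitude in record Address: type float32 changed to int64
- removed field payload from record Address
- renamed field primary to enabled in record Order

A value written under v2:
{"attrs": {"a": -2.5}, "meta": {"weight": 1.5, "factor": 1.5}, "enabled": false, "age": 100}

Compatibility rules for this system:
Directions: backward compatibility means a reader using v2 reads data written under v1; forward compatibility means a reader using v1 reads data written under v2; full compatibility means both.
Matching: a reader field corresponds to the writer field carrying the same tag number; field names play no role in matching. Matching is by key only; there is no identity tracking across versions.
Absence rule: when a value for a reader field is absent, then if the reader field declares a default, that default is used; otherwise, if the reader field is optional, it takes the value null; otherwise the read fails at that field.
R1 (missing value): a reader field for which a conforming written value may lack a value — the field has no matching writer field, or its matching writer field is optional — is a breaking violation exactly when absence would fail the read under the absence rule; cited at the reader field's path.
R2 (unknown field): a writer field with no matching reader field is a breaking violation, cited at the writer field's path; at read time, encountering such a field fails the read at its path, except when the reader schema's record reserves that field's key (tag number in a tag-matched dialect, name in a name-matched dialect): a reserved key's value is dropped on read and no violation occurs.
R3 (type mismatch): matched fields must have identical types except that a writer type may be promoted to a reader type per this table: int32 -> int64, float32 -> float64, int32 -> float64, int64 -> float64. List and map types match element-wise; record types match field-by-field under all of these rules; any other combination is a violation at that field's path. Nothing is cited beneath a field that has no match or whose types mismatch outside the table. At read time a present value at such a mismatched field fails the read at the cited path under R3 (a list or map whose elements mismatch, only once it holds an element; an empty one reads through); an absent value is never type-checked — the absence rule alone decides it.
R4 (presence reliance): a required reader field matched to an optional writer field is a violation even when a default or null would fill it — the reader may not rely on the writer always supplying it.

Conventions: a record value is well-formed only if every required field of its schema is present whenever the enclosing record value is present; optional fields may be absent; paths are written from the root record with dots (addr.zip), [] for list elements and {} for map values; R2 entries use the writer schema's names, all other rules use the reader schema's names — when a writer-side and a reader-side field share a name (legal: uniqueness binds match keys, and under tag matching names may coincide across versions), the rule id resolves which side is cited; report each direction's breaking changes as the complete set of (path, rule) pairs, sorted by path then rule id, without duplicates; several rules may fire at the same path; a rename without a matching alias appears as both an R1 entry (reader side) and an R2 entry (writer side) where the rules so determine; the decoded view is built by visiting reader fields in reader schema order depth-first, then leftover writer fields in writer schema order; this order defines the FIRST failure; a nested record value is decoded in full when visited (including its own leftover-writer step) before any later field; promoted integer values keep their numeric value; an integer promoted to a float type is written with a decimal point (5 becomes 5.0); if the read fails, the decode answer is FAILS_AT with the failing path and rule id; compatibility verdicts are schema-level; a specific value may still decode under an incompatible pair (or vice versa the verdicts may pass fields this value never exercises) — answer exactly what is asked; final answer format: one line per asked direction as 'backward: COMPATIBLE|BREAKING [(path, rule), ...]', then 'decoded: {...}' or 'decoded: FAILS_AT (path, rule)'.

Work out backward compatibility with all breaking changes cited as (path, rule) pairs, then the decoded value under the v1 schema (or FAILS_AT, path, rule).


backward: BREAKING [(meta.latitude, R3), (meta.payload, R2)]; decoded: {"attrs": {"a": -2.5}, "meta": {"latitude": null, "balance": 1.5, "payload": null, "factor": 1.5}, "primary": false, "age": 100}

arrows below run writer -> reader for Order
checking backward for Order: reader v2 against writer v1:
  attrs: map<string, float64> -> map<string, float64>, writer required; from attrs
  meta: Address -> Address, writer required; from meta
  enabled: bool -> bool, writer optional; from primary
  age: int64 -> int64, writer required; from age
  meta.latitude: float32 -> int64, writer optional; from meta.latitude
  meta.weight: float32 -> float32, writer optional; from meta.balance
  meta.factor: float32 -> float32, writer optional; from meta.factor
  leftover writer field: meta.payload
  violation R3 at meta.latitude
  violation R2 at meta.payload
  => backward verdict for Order: BREAKING, 2 violation(s)
decode walk for Order under reader schema v1:
  attrs := {"a": -2.5}
  meta.latitude := null (not supplied -> null)
  meta.balance := 1.5 (from writer weight)
  meta.payload := null (not supplied -> null)
  meta.factor := 1.5
  primary := false (from writer enabled)
  age := 100
  => decoded: {"attrs": {"a": -2.5}, "meta": {"latitude": null, "balance": 1.5, "payload": null, "factor": 1.5}, "primary": false, "age": 100}
the other Order changes do not affect what is asked:
  renamed field balance to weight in record Address (alias balance declared on the renamed field) -> inert for the asked Order verdict: nothing fires
  renamed field primary to enabled in record Order -> inert for the asked Order verdict: nothing fires


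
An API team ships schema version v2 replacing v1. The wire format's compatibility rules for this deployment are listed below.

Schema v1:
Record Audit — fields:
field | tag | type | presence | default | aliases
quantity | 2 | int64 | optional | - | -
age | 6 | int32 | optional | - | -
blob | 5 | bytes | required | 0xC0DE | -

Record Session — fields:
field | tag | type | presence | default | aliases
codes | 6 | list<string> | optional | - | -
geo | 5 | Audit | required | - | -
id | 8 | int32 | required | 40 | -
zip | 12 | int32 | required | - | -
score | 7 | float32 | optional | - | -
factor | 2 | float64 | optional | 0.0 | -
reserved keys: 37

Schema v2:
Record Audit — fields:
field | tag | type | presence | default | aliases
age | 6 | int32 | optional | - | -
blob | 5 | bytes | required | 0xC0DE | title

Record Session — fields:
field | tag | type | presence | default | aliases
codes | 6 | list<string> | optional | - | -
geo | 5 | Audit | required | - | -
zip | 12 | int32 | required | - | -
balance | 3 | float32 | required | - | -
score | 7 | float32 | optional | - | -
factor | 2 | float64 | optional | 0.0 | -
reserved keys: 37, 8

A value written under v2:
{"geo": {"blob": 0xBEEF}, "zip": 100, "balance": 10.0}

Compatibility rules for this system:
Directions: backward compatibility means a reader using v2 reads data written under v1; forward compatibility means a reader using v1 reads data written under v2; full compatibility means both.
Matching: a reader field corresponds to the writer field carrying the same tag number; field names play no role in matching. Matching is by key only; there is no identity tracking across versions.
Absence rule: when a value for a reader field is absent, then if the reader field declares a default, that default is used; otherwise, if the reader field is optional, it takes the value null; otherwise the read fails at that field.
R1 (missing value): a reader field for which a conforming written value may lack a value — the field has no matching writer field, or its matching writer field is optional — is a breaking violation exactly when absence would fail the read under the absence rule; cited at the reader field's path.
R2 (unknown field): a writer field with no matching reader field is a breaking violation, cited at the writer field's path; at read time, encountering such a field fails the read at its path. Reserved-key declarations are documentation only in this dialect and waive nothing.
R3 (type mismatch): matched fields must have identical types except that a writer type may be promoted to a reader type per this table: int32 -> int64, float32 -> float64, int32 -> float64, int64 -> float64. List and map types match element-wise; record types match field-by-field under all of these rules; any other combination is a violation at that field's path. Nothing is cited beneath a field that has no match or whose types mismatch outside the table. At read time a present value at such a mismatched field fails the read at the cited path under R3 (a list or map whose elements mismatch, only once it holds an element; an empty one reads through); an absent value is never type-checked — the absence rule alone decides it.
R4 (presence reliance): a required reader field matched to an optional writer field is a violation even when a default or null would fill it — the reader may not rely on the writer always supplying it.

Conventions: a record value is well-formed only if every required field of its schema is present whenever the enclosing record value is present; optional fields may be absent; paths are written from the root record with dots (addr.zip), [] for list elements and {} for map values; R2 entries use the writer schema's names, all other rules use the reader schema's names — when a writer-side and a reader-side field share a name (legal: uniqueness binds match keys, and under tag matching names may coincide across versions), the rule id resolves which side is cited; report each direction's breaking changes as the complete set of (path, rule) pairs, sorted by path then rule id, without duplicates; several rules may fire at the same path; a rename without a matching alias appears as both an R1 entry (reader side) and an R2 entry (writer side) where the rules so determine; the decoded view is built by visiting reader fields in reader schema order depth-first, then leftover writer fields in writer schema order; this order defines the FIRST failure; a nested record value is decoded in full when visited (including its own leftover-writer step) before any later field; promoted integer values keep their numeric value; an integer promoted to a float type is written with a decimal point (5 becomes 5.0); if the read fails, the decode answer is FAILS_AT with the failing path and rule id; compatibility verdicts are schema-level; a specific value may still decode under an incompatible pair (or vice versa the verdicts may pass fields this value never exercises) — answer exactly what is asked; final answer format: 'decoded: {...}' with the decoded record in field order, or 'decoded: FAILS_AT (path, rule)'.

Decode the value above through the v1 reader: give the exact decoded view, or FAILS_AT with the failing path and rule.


the writer's type comes first in each Session pair
decode walk for Session under reader schema v1:
  codes := null (missing; optional => null)
  geo.quantity := null (missing; optional => null)
  geo.age := null (missing; optional => null)
  geo.blob := 0xBEEF
  id := 40 (missing; default applied)
  zip := 100
  score := null (missing; optional => null)
  factor := 0.0 (missing; default applied)
  read fails at balance under R2 (unknown field)
  => FAILS_AT (balance, R2)
the other Session changes do not affect what is asked:
  removed field id from record Session (its key 8 joins the reserved list) -> affects the rule determinations only; this particular Session value decodes identically
  removed field quantity from record Audit -> affects the rule determinations only; this particular Session value decodes identically

decoded: FAILS_AT (balance, R2)


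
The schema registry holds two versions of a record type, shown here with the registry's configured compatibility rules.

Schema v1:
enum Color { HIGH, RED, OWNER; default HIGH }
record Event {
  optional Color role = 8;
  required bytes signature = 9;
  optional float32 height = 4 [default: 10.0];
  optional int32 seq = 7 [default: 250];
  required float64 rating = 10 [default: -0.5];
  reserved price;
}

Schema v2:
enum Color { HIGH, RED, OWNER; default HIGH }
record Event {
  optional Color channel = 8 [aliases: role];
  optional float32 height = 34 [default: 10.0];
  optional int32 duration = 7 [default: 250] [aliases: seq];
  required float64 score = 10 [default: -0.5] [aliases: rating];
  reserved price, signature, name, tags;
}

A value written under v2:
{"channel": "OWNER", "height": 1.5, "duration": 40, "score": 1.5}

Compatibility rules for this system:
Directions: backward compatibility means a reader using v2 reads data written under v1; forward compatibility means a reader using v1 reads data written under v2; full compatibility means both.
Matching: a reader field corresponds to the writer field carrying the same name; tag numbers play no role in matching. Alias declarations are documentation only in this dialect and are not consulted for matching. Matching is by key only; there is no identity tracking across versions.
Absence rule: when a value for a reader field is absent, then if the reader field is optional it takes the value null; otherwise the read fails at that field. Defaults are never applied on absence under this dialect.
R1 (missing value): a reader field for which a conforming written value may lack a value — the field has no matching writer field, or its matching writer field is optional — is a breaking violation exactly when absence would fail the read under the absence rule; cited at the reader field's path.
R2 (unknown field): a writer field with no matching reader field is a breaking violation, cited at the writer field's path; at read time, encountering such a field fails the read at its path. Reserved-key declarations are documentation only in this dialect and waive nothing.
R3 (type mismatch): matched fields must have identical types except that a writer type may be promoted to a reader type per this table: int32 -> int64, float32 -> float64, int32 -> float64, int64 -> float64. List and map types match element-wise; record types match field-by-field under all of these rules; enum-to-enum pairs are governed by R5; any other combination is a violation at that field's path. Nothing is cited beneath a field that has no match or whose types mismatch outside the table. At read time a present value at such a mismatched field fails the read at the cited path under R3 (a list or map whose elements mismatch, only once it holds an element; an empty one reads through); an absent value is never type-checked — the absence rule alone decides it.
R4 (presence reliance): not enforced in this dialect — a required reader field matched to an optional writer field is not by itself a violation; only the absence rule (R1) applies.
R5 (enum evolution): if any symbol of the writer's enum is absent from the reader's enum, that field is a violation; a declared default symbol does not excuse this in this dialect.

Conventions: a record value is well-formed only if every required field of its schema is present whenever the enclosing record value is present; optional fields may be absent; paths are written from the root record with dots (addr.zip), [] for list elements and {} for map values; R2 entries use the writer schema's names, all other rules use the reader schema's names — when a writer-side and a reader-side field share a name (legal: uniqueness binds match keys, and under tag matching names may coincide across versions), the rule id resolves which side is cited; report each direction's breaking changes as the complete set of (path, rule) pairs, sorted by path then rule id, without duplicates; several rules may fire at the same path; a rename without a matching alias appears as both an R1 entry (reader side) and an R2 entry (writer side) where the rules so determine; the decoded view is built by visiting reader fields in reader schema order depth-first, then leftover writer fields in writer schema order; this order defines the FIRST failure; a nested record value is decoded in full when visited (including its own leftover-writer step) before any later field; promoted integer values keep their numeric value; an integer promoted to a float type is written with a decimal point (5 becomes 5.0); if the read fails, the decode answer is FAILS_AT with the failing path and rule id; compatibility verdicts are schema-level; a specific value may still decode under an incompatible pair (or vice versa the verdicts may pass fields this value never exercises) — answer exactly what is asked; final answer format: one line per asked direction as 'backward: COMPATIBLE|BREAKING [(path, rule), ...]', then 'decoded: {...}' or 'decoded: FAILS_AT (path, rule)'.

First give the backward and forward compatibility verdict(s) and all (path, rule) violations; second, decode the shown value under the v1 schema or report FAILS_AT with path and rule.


in Event below, arrows point writer -> reader
backward pass over Event, reader schema v2, writer schema v1:
  no writer field matches reader channel
  height: float32 -> float32, writer optional; from height
  no writer field matches reader duration
  no writer field matches reader score
  role (writer side), unknown to reader
  signature (writer side), unknown to reader
  seq (writer side), unknown to reader
  rating (writer side), unknown to reader
  R2 fires at rating
  R2 fires at role
  R1 fires at score
  R2 fires at seq
  R2 fires at signature
  => backward: BREAKING (5)
forward pass over Event, reader schema v1, writer schema v2:
  no writer field matches reader role
  no writer field matches reader signature
  height: float32 -> float32, writer optional; from height
  no writer field matches reader seq
  no writer field matches reader rating
  channel (writer side), unknown to reader
  duration (writer side), unknown to reader
  score (writer side), unknown to reader
  R2 fires at channel
  R2 fires at duration
  R1 fires at rating
  R2 fires at score
  R1 fires at signature
  => forward: BREAKING (5)
migrating the Event value to v1:
  role := null (absent, optional -> null)
  read fails at signature under R1 (no fill)
  => FAILS_AT (signature, R1)

backward: BREAKING [(rating, R2), (role, R2), (score, R1), (seq, R2), (signature, R2)]; forward: BREAKING [(channel, R2), (duration, R2), (rating, R1), (score, R2), (signature, R1)]; decoded: FAILS_AT (signature, R1)
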